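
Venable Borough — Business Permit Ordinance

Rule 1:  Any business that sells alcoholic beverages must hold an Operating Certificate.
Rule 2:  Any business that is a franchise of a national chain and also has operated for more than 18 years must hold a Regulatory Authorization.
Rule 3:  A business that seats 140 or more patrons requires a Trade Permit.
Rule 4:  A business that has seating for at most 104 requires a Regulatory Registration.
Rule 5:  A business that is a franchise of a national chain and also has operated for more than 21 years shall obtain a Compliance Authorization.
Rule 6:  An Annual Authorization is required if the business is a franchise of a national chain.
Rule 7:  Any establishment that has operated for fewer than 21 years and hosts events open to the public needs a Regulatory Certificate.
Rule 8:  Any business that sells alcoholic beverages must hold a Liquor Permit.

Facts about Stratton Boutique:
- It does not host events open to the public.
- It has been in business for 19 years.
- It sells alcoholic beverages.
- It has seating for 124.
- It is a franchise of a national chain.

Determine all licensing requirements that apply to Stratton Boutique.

Annual Authorization, Liquor Permit, Operating Certificate, Regulatory Authorization

Rule 1: sells alcoholic beverages → Operating Certificate required.
Rule 2: is a franchise of a national chain; years in business 19 > 18 → Regulatory Authorization required.
Rule 3: seating 124 < 140 → Trade Permit not required.
Rule 4: seating 124 > 104 → Regulatory Registration not required.
Rule 5: is a franchise of a national chain; years in business 19 ≤ 21 → Compliance Authorization not required.
Rule 6: is a franchise of a national chain → Annual Authorization required.
Rule 7: years in business 19 < 21; does not host events open to the public → Regulatory Certificate not required.
Rule 8: sells alcoholic beverages → Liquor Permit required.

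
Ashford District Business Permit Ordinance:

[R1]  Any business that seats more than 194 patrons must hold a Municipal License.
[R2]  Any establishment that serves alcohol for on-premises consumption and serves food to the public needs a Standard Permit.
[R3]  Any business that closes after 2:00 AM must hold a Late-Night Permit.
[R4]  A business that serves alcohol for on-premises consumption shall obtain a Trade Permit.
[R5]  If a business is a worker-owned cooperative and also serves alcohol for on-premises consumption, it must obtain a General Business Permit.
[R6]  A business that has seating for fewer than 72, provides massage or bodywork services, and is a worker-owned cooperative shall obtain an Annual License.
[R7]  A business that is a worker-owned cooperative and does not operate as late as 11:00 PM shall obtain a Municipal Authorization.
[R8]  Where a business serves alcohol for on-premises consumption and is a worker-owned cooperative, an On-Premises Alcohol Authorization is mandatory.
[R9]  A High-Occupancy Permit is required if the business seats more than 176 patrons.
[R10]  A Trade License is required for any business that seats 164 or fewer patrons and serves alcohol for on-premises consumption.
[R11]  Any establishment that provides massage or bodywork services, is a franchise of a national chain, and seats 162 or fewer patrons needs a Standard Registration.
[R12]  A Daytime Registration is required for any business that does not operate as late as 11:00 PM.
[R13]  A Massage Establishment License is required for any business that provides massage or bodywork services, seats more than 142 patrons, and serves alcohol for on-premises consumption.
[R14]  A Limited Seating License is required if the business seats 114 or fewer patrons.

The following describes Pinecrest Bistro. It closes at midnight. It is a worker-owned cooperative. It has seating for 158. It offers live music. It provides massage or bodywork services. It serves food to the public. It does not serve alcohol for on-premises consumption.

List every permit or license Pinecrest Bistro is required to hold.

[R1] seating 158 ≤ 194 → Municipal License not required.
[R2] does not serve alcohol for on-premises consumption; serves food to the public → Standard Permit not required.
[R3] closes midnight, at/before 2:00 AM → Late-Night Permit not required.
[R4] does not serve alcohol for on-premises consumption → Trade Permit not required.
[R5] is a worker-owned cooperative; does not serve alcohol for on-premises consumption → General Business Permit not required.
[R6] seating 158 ≥ 72; provides massage or bodywork services; is a worker-owned cooperative → Annual License not required.
[R7] is a worker-owned cooperative; closes midnight, after 11:00 PM → Municipal Authorization not required.
[R8] does not serve alcohol for on-premises consumption; is a worker-owned cooperative → On-Premises Alcohol Authorization not required.
[R9] seating 158 ≤ 176 → High-Occupancy Permit not required.
[R10] seating 158 ≤ 164; does not serve alcohol for on-premises consumption → Trade License not required.
[R11] provides massage or bodywork services; is a worker-owned cooperative (not: is a franchise of a national chain); seating 158 ≤ 162 → Standard Registration not required.
[R12] closes midnight, after 11:00 PM → Daytime Registration not required.
[R13] provides massage or bodywork services; seating 158 > 142; does not serve alcohol for on-premises consumption → Massage Establishment License not required.
[R14] seating 158 > 114 → Limited Seating License not required.

None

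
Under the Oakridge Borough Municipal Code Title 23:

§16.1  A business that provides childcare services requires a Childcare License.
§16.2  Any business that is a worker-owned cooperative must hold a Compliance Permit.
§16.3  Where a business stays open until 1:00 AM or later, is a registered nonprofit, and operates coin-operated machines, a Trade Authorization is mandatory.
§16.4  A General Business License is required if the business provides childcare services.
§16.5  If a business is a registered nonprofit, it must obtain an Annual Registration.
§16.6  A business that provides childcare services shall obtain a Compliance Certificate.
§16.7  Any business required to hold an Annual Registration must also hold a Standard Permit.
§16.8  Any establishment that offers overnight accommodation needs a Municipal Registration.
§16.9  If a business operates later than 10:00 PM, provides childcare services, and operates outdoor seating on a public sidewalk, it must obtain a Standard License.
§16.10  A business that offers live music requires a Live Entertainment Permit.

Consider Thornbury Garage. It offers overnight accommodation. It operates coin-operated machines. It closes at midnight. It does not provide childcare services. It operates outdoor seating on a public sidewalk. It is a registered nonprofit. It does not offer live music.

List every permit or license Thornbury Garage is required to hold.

Annual Registration, Municipal Registration, Standard Permit

§16.1 does not provide childcare services → Childcare License not required.
§16.2 is a registered nonprofit (not: is a worker-owned cooperative) → Compliance Permit not required.
§16.3 closes midnight, at/before 1:00 AM; is a registered nonprofit; operates coin-operated machines → Trade Authorization not required.
§16.4 does not provide childcare services → General Business License not required.
§16.5 is a registered nonprofit → Annual Registration required.
§16.6 does not provide childcare services → Compliance Certificate not required.
§16.7 Annual Registration is required → Standard Permit also required.
§16.8 offers overnight accommodation → Municipal Registration required.
§16.9 closes midnight, after 10:00 PM; does not provide childcare services; operates outdoor seating on a public sidewalk → Standard License not required.
§16.10 does not offer live music → Live Entertainment Permit not required.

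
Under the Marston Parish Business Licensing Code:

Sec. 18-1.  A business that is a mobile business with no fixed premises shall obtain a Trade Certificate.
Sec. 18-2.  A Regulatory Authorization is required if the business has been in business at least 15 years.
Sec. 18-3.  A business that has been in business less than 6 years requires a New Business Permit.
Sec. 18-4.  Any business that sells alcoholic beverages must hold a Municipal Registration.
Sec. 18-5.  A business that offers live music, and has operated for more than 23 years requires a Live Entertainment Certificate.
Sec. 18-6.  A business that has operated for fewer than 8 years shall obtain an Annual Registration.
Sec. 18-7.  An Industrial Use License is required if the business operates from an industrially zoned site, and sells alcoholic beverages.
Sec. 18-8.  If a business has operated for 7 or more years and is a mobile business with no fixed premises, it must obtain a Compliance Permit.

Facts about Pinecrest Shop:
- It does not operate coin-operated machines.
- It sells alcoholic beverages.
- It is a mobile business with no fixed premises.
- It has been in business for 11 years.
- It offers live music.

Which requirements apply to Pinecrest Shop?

Sec. 18-1. is a mobile business with no fixed premises → Trade Certificate required.
Sec. 18-2. years in business 11 < 15 → Regulatory Authorization not required.
Sec. 18-3. years in business 11 ≥ 6 → New Business Permit not required.
Sec. 18-4. sells alcoholic beverages → Municipal Registration required.
Sec. 18-5. offers live music; years in business 11 ≤ 23 → Live Entertainment Certificate not required.
Sec. 18-6. years in business 11 ≥ 8 → Annual Registration not required.
Sec. 18-7. is a mobile business with no fixed premises (not: operates from an industrially zoned site); sells alcoholic beverages → Industrial Use License not required.
Sec. 18-8. years in business 11 ≥ 7; is a mobile business with no fixed premises → Compliance Permit required.

Compliance Permit, Municipal Registration, Trade Certificate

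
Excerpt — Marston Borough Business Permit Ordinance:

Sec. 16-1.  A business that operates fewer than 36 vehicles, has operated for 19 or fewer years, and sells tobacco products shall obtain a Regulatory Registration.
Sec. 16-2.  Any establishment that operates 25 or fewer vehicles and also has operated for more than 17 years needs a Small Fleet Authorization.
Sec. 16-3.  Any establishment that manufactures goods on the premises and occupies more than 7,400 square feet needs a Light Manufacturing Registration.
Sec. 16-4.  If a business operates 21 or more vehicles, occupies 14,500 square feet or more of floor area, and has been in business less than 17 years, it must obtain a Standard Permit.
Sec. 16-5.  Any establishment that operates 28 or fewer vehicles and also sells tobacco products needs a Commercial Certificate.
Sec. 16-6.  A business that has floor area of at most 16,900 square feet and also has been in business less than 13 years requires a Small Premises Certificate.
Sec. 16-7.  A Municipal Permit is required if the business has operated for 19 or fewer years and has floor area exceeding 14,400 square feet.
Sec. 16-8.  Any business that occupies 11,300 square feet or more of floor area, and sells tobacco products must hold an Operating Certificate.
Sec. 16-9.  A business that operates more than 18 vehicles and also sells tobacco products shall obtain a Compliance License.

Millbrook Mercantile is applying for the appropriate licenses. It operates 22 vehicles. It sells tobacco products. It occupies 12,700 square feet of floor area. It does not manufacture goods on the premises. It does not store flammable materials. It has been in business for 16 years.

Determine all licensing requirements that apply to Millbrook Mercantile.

Sec. 16-1. vehicles 22 < 36; years in business 16 ≤ 19; sells tobacco products → Regulatory Registration required.
Sec. 16-2. vehicles 22 ≤ 25; years in business 16 ≤ 17 → Small Fleet Authorization not required.
Sec. 16-3. does not manufacture goods on the premises; floor area 12,700 square feet > 7,400 square feet → Light Manufacturing Registration not required.
Sec. 16-4. vehicles 22 ≥ 21; floor area 12,700 square feet < 14,500 square feet; years in business 16 < 17 → Standard Permit not required.
Sec. 16-5. vehicles 22 ≤ 28; sells tobacco products → Commercial Certificate required.
Sec. 16-6. floor area 12,700 square feet ≤ 16,900 square feet; years in business 16 ≥ 13 → Small Premises Certificate not required.
Sec. 16-7. years in business 16 ≤ 19; floor area 12,700 square feet ≤ 14,400 square feet → Municipal Permit not required.
Sec. 16-8. floor area 12,700 square feet ≥ 11,300 square feet; sells tobacco products → Operating Certificate required.
Sec. 16-9. vehicles 22 > 18; sells tobacco products → Compliance License required.

Commercial Certificate, Compliance License, Operating Certificate, Regulatory Registration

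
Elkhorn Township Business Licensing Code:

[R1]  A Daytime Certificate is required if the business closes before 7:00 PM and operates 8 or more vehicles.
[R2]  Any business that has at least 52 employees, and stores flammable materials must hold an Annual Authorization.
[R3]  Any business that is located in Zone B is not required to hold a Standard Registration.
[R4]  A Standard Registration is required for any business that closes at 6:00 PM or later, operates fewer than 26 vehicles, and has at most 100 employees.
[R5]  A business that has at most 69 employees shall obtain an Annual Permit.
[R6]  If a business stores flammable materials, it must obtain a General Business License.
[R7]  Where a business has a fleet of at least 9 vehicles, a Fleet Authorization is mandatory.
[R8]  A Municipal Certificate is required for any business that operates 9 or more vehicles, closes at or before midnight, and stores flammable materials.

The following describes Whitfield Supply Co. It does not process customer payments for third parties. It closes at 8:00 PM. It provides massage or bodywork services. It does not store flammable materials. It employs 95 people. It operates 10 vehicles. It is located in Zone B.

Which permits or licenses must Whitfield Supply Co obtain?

[R1] closes 8:00 PM, after 7:00 PM; vehicles 10 ≥ 8 → Daytime Certificate not required.
[R2] employees 95 ≥ 52; does not store flammable materials → Annual Authorization not required.
[R3] is located in Zone B → exempt from Standard Registration.
[R4] closes 8:00 PM, after 6:00 PM; vehicles 10 < 26; employees 95 ≤ 100 → Standard Registration required.
[R5] employees 95 > 69 → Annual Permit not required.
[R6] does not store flammable materials → General Business License not required.
[R7] vehicles 10 ≥ 9 → Fleet Authorization required.
[R8] vehicles 10 ≥ 9; closes 8:00 PM, at/before midnight; does not store flammable materials → Municipal Certificate not required.

Fleet Authorization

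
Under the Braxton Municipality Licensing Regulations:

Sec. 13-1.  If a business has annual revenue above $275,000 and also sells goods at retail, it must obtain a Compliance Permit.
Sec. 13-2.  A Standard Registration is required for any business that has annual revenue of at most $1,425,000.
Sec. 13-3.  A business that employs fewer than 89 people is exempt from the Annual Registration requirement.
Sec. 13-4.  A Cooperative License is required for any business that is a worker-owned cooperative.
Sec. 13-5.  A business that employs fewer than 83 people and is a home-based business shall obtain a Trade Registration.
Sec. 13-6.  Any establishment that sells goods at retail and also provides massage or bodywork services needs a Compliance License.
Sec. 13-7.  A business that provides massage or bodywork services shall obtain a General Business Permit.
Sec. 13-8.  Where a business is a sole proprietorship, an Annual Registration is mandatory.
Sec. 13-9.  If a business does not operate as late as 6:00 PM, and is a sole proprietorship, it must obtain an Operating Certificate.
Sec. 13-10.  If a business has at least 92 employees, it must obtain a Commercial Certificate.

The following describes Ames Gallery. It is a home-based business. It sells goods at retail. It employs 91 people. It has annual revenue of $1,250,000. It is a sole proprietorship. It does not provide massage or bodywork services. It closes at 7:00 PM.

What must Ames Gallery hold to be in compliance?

Annual Registration, Compliance Permit, Standard Registration

Sec. 13-1. revenue $1,250,000 > $275,000; sells goods at retail → Compliance Permit required.
Sec. 13-2. revenue $1,250,000 ≤ $1,425,000 → Standard Registration required.
Sec. 13-3. employees 91 ≥ 89 → Annual Registration exemption does not apply.
Sec. 13-4. is a sole proprietorship (not: is a worker-owned cooperative) → Cooperative License not required.
Sec. 13-5. employees 91 ≥ 83; is a home-based business → Trade Registration not required.
Sec. 13-6. sells goods at retail; does not provide massage or bodywork services → Compliance License not required.
Sec. 13-7. does not provide massage or bodywork services → General Business Permit not required.
Sec. 13-8. is a sole proprietorship → Annual Registration required.
Sec. 13-9. closes 7:00 PM, after 6:00 PM; is a sole proprietorship → Operating Certificate not required.
Sec. 13-10. employees 91 < 92 → Commercial Certificate not required.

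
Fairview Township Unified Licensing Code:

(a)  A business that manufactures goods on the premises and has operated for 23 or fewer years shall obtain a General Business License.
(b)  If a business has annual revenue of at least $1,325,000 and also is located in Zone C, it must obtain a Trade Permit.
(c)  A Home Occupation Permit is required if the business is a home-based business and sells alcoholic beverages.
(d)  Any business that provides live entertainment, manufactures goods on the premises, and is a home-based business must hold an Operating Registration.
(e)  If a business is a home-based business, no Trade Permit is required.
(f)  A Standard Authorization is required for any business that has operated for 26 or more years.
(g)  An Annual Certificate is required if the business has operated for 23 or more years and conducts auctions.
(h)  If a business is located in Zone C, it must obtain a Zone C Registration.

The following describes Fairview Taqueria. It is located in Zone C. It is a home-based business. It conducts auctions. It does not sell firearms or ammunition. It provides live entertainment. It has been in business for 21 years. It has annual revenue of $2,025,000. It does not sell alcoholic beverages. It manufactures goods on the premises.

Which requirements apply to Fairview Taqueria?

(a) manufactures goods on the premises; years in business 21 ≤ 23 → General Business License required.
(b) revenue $2,025,000 ≥ $1,325,000; is located in Zone C → Trade Permit required.
(c) is a home-based business; does not sell alcoholic beverages → Home Occupation Permit not required.
(d) provides live entertainment; manufactures goods on the premises; is a home-based business → Operating Registration required.
(e) is a home-based business → exempt from Trade Permit.
(f) years in business 21 < 26 → Standard Authorization not required.
(g) years in business 21 < 23; conducts auctions → Annual Certificate not required.
(h) is located in Zone C → Zone C Registration required.

General Business License, Operating Registration, Zone C Registration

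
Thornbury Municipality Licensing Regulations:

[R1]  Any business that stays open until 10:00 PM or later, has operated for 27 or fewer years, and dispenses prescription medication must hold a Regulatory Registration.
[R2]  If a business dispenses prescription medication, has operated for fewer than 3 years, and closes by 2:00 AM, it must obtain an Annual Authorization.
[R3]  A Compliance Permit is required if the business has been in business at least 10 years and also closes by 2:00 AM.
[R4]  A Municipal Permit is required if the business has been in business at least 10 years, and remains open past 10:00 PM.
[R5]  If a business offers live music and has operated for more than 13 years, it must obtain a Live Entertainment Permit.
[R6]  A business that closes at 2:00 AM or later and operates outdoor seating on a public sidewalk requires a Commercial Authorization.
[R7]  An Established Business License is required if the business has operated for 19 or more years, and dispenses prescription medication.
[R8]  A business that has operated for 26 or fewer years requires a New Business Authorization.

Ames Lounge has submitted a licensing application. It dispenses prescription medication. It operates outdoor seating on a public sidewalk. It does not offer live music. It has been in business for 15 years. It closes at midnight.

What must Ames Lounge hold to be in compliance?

Compliance Permit, Municipal Permit, New Business Authorization, Regulatory Registration

[R1] closes midnight, after 10:00 PM; years in business 15 ≤ 27; dispenses prescription medication → Regulatory Registration required.
[R2] dispenses prescription medication; years in business 15 ≥ 3; closes midnight, at/before 2:00 AM → Annual Authorization not required.
[R3] years in business 15 ≥ 10; closes midnight, at/before 2:00 AM → Compliance Permit required.
[R4] years in business 15 ≥ 10; closes midnight, after 10:00 PM → Municipal Permit required.
[R5] does not offer live music; years in business 15 > 13 → Live Entertainment Permit not required.
[R6] closes midnight, at/before 2:00 AM; operates outdoor seating on a public sidewalk → Commercial Authorization not required.
[R7] years in business 15 < 19; dispenses prescription medication → Established Business License not required.
[R8] years in business 15 ≤ 26 → New Business Authorization required.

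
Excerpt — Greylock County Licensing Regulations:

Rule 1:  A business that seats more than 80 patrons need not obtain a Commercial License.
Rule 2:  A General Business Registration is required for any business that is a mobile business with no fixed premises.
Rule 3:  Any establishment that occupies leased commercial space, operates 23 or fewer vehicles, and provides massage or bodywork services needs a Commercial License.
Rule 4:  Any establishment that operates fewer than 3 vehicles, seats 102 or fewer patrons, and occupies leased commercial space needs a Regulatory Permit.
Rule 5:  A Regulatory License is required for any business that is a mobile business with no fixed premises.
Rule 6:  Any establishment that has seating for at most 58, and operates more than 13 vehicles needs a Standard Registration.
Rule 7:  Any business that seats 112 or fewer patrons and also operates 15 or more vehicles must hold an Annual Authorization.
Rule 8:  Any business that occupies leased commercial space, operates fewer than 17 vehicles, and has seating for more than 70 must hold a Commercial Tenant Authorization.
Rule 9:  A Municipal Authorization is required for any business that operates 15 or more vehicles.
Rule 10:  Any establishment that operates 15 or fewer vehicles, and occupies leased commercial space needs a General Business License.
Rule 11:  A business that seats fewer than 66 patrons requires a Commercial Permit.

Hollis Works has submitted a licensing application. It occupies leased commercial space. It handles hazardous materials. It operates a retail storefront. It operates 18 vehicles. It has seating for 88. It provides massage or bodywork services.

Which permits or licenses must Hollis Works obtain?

Rule 1: seating 88 > 80 → exempt from Commercial License.
Rule 2: occupies leased commercial space (not: is a mobile business with no fixed premises) → General Business Registration not required.
Rule 3: occupies leased commercial space; vehicles 18 ≤ 23; provides massage or bodywork services → Commercial License required.
Rule 4: vehicles 18 ≥ 3; seating 88 ≤ 102; occupies leased commercial space → Regulatory Permit not required.
Rule 5: occupies leased commercial space (not: is a mobile business with no fixed premises) → Regulatory License not required.
Rule 6: seating 88 > 58; vehicles 18 > 13 → Standard Registration not required.
Rule 7: seating 88 ≤ 112; vehicles 18 ≥ 15 → Annual Authorization required.
Rule 8: occupies leased commercial space; vehicles 18 ≥ 17; seating 88 > 70 → Commercial Tenant Authorization not required.
Rule 9: vehicles 18 ≥ 15 → Municipal Authorization required.
Rule 10: vehicles 18 > 15; occupies leased commercial space → General Business License not required.
Rule 11: seating 88 ≥ 66 → Commercial Permit not required.

Annual Authorization, Municipal Authorization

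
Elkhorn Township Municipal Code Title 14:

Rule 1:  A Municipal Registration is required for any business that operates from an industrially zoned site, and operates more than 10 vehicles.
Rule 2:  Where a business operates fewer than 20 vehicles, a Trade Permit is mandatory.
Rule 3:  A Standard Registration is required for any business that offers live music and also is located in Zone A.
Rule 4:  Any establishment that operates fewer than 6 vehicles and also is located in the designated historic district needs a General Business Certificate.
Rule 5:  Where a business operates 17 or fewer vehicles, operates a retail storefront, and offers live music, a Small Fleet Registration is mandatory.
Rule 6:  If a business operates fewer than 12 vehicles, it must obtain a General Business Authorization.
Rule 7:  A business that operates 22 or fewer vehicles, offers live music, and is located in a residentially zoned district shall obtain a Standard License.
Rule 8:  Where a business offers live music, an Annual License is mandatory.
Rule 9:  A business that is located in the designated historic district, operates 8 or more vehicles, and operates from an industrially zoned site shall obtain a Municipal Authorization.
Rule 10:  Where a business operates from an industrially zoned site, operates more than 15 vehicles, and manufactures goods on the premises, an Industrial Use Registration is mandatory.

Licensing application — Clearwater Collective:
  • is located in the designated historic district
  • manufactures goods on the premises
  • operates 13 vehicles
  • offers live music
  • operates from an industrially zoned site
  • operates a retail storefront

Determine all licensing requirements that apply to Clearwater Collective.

Rule 1: operates from an industrially zoned site; vehicles 13 > 10 → Municipal Registration required.
Rule 2: vehicles 13 < 20 → Trade Permit required.
Rule 3: offers live music; is located in the designated historic district (not: is located in Zone A) → Standard Registration not required.
Rule 4: vehicles 13 ≥ 6; is located in the designated historic district → General Business Certificate not required.
Rule 5: vehicles 13 ≤ 17; operates a retail storefront; offers live music → Small Fleet Registration required.
Rule 6: vehicles 13 ≥ 12 → General Business Authorization not required.
Rule 7: vehicles 13 ≤ 22; offers live music; is located in the designated historic district (not: is located in a residentially zoned district) → Standard License not required.
Rule 8: offers live music → Annual License required.
Rule 9: is located in the designated historic district; vehicles 13 ≥ 8; operates from an industrially zoned site → Municipal Authorization required.
Rule 10: operates from an industrially zoned site; vehicles 13 ≤ 15; manufactures goods on the premises → Industrial Use Registration not required.

Annual License, Municipal Authorization, Municipal Registration, Small Fleet Registration, Trade Permit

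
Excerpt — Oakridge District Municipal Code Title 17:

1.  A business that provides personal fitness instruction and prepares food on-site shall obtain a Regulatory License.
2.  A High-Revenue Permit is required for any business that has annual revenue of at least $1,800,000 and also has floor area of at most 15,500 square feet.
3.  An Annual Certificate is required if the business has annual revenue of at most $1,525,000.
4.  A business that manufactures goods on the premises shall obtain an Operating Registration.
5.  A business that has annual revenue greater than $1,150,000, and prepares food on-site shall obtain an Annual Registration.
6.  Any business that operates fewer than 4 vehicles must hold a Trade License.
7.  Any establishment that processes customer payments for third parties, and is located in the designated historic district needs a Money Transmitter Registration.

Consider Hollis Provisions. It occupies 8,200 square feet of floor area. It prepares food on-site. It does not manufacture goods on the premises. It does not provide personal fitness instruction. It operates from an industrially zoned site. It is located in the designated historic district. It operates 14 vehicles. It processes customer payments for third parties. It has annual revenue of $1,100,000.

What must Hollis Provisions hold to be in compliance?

Annual Certificate, Money Transmitter Registration

1. does not provide personal fitness instruction; prepares food on-site → Regulatory License not required.
2. revenue $1,100,000 < $1,800,000; floor area 8,200 square feet ≤ 15,500 square feet → High-Revenue Permit not required.
3. revenue $1,100,000 ≤ $1,525,000 → Annual Certificate required.
4. does not manufacture goods on the premises → Operating Registration not required.
5. revenue $1,100,000 ≤ $1,150,000; prepares food on-site → Annual Registration not required.
6. vehicles 14 ≥ 4 → Trade License not required.
7. processes customer payments for third parties; is located in the designated historic district → Money Transmitter Registration required.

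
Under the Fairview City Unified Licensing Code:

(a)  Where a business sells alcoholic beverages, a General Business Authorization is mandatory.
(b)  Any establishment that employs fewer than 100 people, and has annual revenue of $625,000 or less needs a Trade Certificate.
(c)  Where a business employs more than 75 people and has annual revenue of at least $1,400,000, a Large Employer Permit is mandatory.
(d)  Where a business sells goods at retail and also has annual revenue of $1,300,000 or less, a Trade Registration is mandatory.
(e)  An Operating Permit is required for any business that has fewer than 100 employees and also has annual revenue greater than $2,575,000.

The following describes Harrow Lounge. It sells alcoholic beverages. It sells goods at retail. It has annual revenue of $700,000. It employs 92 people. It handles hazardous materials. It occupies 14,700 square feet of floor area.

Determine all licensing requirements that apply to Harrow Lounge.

(a) sells alcoholic beverages → General Business Authorization required.
(b) employees 92 < 100; revenue $700,000 > $625,000 → Trade Certificate not required.
(c) employees 92 > 75; revenue $700,000 < $1,400,000 → Large Employer Permit not required.
(d) sells goods at retail; revenue $700,000 ≤ $1,300,000 → Trade Registration required.
(e) employees 92 < 100; revenue $700,000 ≤ $2,575,000 → Operating Permit not required.

General Business Authorization, Trade Registration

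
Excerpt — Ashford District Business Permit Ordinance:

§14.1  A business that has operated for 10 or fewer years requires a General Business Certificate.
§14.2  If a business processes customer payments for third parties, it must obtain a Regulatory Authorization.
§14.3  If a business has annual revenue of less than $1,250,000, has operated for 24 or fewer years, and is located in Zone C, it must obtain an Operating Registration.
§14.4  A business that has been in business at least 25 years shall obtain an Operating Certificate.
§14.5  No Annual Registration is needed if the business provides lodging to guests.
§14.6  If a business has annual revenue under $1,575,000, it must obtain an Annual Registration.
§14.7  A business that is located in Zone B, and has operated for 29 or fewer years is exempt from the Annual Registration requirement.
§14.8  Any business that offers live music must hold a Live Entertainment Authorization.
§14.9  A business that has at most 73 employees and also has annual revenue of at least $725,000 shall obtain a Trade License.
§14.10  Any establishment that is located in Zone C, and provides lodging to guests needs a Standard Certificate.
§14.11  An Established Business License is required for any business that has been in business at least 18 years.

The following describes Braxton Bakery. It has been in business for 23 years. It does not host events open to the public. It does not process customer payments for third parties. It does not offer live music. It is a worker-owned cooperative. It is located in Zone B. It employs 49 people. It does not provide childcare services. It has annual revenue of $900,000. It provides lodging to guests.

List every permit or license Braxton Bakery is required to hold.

Established Business License, Trade License

§14.1 years in business 23 > 10 → General Business Certificate not required.
§14.2 does not process customer payments for third parties → Regulatory Authorization not required.
§14.3 revenue $900,000 < $1,250,000; years in business 23 ≤ 24; is located in Zone B (not: is located in Zone C) → Operating Registration not required.
§14.4 years in business 23 < 25 → Operating Certificate not required.
§14.5 provides lodging to guests → exempt from Annual Registration.
§14.6 revenue $900,000 < $1,575,000 → Annual Registration required.
§14.7 is located in Zone B; years in business 23 ≤ 29 → exempt from Annual Registration.
§14.8 does not offer live music → Live Entertainment Authorization not required.
§14.9 employees 49 ≤ 73; revenue $900,000 ≥ $725,000 → Trade License required.
§14.10 is located in Zone B (not: is located in Zone C); provides lodging to guests → Standard Certificate not required.
§14.11 years in business 23 ≥ 18 → Established Business License required.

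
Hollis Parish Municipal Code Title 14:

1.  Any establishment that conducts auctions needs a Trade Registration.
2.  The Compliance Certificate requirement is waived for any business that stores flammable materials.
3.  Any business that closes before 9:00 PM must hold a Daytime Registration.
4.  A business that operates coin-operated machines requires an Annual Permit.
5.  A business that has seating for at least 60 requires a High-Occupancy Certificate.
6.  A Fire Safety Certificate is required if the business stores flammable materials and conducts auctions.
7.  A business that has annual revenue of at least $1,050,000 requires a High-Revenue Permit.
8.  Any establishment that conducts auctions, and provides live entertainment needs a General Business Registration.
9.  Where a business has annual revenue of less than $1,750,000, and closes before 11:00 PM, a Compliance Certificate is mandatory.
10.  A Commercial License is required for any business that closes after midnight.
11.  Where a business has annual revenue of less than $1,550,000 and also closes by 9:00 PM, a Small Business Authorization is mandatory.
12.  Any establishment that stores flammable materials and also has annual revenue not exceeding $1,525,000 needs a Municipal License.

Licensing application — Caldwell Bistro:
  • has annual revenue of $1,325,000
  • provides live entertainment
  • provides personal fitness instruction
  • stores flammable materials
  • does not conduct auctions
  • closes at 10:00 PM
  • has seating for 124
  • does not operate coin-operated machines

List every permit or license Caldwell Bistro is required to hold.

1. does not conduct auctions → Trade Registration not required.
2. stores flammable materials → exempt from Compliance Certificate.
3. closes 10:00 PM, after 9:00 PM → Daytime Registration not required.
4. does not operate coin-operated machines → Annual Permit not required.
5. seating 124 ≥ 60 → High-Occupancy Certificate required.
6. stores flammable materials; does not conduct auctions → Fire Safety Certificate not required.
7. revenue $1,325,000 ≥ $1,050,000 → High-Revenue Permit required.
8. does not conduct auctions; provides live entertainment → General Business Registration not required.
9. revenue $1,325,000 < $1,750,000; closes 10:00 PM, at/before 11:00 PM → Compliance Certificate required.
10. closes 10:00 PM, at/before midnight → Commercial License not required.
11. revenue $1,325,000 < $1,550,000; closes 10:00 PM, after 9:00 PM → Small Business Authorization not required.
12. stores flammable materials; revenue $1,325,000 ≤ $1,525,000 → Municipal License required.

High-Occupancy Certificate, High-Revenue Permit, Municipal License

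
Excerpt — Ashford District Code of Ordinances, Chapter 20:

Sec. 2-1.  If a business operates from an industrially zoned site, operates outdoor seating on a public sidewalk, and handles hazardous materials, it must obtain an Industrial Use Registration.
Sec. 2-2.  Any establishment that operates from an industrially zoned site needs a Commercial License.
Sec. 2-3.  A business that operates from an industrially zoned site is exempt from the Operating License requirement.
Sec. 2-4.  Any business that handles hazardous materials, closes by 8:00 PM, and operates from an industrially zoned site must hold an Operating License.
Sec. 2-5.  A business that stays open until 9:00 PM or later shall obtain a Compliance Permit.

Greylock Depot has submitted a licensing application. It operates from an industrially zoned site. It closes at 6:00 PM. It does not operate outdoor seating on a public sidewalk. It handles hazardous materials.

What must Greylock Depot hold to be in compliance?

Commercial License

Sec. 2-1. operates from an industrially zoned site; does not operate outdoor seating on a public sidewalk; handles hazardous materials → Industrial Use Registration not required.
Sec. 2-2. operates from an industrially zoned site → Commercial License required.
Sec. 2-3. operates from an industrially zoned site → exempt from Operating License.
Sec. 2-4. handles hazardous materials; closes 6:00 PM, at/before 8:00 PM; operates from an industrially zoned site → Operating License required.
Sec. 2-5. closes 6:00 PM, at/before 9:00 PM → Compliance Permit not required.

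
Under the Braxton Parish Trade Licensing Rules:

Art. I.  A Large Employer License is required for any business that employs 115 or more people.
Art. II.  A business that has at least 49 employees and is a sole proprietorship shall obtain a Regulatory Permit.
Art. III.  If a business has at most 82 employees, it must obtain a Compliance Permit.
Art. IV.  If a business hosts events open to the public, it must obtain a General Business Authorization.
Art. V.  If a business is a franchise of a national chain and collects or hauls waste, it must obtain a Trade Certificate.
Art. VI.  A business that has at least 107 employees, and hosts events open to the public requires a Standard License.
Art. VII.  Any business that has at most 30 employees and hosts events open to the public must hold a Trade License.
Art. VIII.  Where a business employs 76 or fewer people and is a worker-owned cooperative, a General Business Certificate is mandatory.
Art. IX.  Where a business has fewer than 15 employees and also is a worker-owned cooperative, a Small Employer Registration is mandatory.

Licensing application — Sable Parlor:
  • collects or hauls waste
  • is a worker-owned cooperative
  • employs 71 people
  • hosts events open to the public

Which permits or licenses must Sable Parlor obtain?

Compliance Permit, General Business Authorization, General Business Certificate

Art. I. employees 71 < 115 → Large Employer License not required.
Art. II. employees 71 ≥ 49; is a worker-owned cooperative (not: is a sole proprietorship) → Regulatory Permit not required.
Art. III. employees 71 ≤ 82 → Compliance Permit required.
Art. IV. hosts events open to the public → General Business Authorization required.
Art. V. is a worker-owned cooperative (not: is a franchise of a national chain); collects or hauls waste → Trade Certificate not required.
Art. VI. employees 71 < 107; hosts events open to the public → Standard License not required.
Art. VII. employees 71 > 30; hosts events open to the public → Trade License not required.
Art. VIII. employees 71 ≤ 76; is a worker-owned cooperative → General Business Certificate required.
Art. IX. employees 71 ≥ 15; is a worker-owned cooperative → Small Employer Registration not required.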